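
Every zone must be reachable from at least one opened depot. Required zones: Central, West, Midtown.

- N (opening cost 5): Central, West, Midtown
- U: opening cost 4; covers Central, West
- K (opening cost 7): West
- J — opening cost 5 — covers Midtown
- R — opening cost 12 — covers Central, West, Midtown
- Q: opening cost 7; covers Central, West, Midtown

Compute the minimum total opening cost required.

This is an integer covering problem.
N alone covers Central, West, Midtown — every zone.
Total opening cost: 5.

5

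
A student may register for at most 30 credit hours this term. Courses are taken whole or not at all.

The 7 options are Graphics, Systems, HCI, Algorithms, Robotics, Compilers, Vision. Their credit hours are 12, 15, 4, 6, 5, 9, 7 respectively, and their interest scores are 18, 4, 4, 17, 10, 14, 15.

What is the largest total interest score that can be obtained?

Take Graphics, Algorithms, Robotics, and Vision: credit hours 12 + 6 + 5 + 7 = 30 ≤ 30, interest score 18 + 17 + 10 + 15 = 60.
No other feasible combination does better.

60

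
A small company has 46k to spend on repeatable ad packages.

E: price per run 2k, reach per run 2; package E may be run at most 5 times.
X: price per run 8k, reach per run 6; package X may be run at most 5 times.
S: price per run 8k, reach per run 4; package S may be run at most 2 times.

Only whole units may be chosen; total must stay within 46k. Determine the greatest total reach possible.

36

E has the best ratio (2/2); taking only E gives at most 5×2 = 10 (stopped by the supply cap of 5).
Mixing does better — 3×E and 5×X: price 46 ≤ 46, reach 3·2 + 5·6 = 36.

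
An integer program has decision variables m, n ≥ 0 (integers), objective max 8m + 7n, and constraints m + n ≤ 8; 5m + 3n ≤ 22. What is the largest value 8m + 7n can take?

Relaxing integrality, the LP optimum is 51.33 at (m,n) = (0, 7.33), which is not an integer point.
(m,n)=(0,7) is feasible, giving 49.
(m,n)=(0,6) is feasible, giving 42.
The best lattice point is (0,7), giving 49.

49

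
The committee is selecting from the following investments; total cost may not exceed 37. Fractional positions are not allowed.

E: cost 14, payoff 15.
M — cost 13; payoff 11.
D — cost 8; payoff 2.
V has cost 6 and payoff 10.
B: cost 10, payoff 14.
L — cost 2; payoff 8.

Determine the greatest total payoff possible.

Allowing fractional choices, the relaxed optimum would be about 51.2, but investments are indivisible.
E + M + V + L: cost 14 + 13 + 6 + 2 = 35 ≤ 37, payoff 15 + 11 + 10 + 8 = 44.
E + V + B + L: cost 14 + 6 + 10 + 2 = 32 ≤ 37, payoff 15 + 10 + 14 + 8 = 47.
M + V + B + L: cost 13 + 6 + 10 + 2 = 31 ≤ 37, payoff 11 + 10 + 14 + 8 = 43.
Best is E, V, B, and L with total payoff 47.

47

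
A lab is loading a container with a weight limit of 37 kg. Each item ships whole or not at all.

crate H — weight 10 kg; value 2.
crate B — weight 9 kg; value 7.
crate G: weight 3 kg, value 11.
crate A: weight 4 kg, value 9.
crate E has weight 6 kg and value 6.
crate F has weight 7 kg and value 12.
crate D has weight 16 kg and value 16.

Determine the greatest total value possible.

Treat it as a binary knapsack problem.
crate G + crate A + crate E + crate F + crate D: weight 3 + 4 + 6 + 7 + 16 = 36 ≤ 37, value 11 + 9 + 6 + 12 + 16 = 54.
crate G + crate A + crate F + crate D: weight 3 + 4 + 7 + 16 = 30 ≤ 37, value 11 + 9 + 12 + 16 = 48.
crate B + crate G + crate F + crate D: weight 9 + 3 + 7 + 16 = 35 ≤ 37, value 7 + 11 + 12 + 16 = 46.
Best is crate G, crate A, crate E, crate F, and crate D with total value 54.

54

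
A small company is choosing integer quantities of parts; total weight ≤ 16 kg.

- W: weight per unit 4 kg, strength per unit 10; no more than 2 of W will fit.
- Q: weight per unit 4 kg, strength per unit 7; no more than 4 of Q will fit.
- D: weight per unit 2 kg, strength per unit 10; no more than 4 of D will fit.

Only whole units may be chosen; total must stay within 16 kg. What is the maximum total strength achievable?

1×W, 1×Q, and 4×D: weight 16 ≤ 16, strength 1·10 + 1·7 + 4·10 = 57.
2×W and 4×D: weight 16 ≤ 16, strength 2·10 + 4·10 = 60.
Best is 60.

60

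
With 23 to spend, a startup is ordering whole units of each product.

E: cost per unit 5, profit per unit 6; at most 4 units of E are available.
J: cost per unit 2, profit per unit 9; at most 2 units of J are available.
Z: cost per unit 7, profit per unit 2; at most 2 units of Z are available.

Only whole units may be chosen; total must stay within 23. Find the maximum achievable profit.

This is a bounded integer knapsack.
Take 3×E and 2×J: cost 19 ≤ 23, profit 3·6 + 2·9 = 36.
J has the best ratio (9/2) and is taken to its limit of 2; remaining capacity is filled optimally with the others.

36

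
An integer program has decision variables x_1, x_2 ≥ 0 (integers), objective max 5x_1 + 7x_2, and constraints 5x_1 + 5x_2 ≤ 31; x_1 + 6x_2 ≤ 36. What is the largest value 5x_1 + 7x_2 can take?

42

(x_1,x_2)=(0,6): 5·0+5·6=30≤31, 1·0+6·6=36≤36, objective 42.
(x_1,x_2)=(1,5): 5·1+5·5=30≤31, 1·1+6·5=31≤36, objective 40.
(x_1,x_2)=(0,5): 5·0+5·5=25≤31, 1·0+6·5=30≤36, objective 35.
The best lattice point is (0,6), giving 42.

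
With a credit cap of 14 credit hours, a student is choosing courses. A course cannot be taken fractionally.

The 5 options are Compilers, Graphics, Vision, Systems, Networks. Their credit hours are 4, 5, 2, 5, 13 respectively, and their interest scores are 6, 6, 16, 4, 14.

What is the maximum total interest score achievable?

28

This is a 0-1 knapsack instance.
Compilers + Vision + Systems: credit hours 4 + 2 + 5 = 11 ≤ 14, interest score 6 + 16 + 4 = 26.
Graphics + Vision + Systems: credit hours 5 + 2 + 5 = 12 ≤ 14, interest score 6 + 16 + 4 = 26.
Compilers + Graphics + Vision: credit hours 4 + 5 + 2 = 11 ≤ 14, interest score 6 + 6 + 16 = 28.
Best is Compilers, Graphics, and Vision with total interest score 28.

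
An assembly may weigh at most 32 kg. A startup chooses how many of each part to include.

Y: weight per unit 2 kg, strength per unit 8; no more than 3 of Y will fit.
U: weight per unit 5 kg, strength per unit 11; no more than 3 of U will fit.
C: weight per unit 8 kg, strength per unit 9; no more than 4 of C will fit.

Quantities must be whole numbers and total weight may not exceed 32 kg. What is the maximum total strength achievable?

66

This is a bounded integer knapsack.
Y has the best ratio (8/2); taking only Y gives at most 3×8 = 24 (stopped by the supply cap of 3).
Mixing does better — 3×Y, 3×U, and 1×C: weight 29 ≤ 32, strength 3·8 + 3·11 + 1·9 = 66.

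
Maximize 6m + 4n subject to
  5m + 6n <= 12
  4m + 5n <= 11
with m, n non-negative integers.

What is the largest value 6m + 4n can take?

Relaxing integrality, the LP optimum is 14.40 at (m,n) = (2.4, 0), which is not an integer point.
(m,n)=(2,0): 5·2+6·0=10≤12, 4·2+5·0=8≤11, objective 12.
(m,n)=(1,1): 5·1+6·1=11≤12, 4·1+5·1=9≤11, objective 10.
(m,n)=(1,0): 5·1+6·0=5≤12, 4·1+5·0=4≤11, objective 6.
Maximum is 12 at (m,n)=(2,0).

12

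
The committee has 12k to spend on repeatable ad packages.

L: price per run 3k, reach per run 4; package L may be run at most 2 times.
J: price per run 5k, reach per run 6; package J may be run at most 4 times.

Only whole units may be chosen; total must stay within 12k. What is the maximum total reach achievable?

14

This is a bounded integer knapsack.
Take 2×L and 1×J: price 11 ≤ 12, reach 2·4 + 1·6 = 14.
L has the best ratio (4/3) and is taken to its limit of 2; remaining capacity is filled optimally with the others.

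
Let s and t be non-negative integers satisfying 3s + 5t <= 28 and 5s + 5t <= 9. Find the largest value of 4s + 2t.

(s,t)=(1,0) is feasible, giving 4.
(s,t)=(0,1) is feasible, giving 2.
(s,t)=(0,0) is feasible, giving 0.
Maximum is 4 at (s,t)=(1,0).

4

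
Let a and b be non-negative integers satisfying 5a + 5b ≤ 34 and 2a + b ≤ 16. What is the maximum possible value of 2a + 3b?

18

(a,b)=(0,6): 5·0+5·6=30≤34, 2·0+1·6=6≤16, objective 18.
(a,b)=(1,5): 5·1+5·5=30≤34, 2·1+1·5=7≤16, objective 17.
Maximum is 18 at (a,b)=(0,6).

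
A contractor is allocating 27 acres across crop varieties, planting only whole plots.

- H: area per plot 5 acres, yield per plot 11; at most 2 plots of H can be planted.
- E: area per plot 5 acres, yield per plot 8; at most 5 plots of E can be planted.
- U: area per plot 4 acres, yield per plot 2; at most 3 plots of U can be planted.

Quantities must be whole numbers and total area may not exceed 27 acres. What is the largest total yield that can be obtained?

46

Take 2×H and 3×E: area 25 ≤ 27, yield 2·11 + 3·8 = 46.
H has the best ratio (11/5) and is taken to its limit of 2; remaining capacity is filled optimally with the others.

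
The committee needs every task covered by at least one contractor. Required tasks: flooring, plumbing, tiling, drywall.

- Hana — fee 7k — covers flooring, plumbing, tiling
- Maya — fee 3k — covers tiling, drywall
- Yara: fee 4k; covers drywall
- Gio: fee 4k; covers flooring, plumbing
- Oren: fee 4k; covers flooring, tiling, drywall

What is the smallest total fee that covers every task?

7

The greedy cost-per-new-task heuristic would pick Oren and Gio for 8, but a cheaper cover exists.
Choose Maya and Gio: together they cover flooring, plumbing, tiling, drywall — every task.
Total fee: 3 + 4 = 7.
No cover costs less than 7.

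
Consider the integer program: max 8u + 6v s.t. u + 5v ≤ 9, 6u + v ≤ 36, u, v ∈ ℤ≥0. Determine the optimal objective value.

48

Relaxing integrality, the LP optimum is 50.90 at (u,v) = (5.9, 0.621), which is not an integer point.
(u,v)=(6,0): 1·6+5·0=6≤9, 6·6+1·0=36≤36, objective 48.
(u,v)=(5,0): 1·5+5·0=5≤9, 6·5+1·0=30≤36, objective 40.
(u,v)=(4,1): 1·4+5·1=9≤9, 6·4+1·1=25≤36, objective 38.
Maximum is 48 at (u,v)=(6,0).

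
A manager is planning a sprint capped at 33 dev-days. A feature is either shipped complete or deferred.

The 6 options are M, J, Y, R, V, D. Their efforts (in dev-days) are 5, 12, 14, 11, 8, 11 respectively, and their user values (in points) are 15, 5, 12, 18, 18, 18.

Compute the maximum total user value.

Allowing fractional choices, the relaxed optimum would be about 65.7, but features are indivisible.
M + R + V: effort 5 + 11 + 8 = 24 ≤ 33, user value 15 + 18 + 18 = 51.
R + V + D: effort 11 + 8 + 11 = 30 ≤ 33, user value 18 + 18 + 18 = 54.
Best is R, V, and D with total user value 54.

54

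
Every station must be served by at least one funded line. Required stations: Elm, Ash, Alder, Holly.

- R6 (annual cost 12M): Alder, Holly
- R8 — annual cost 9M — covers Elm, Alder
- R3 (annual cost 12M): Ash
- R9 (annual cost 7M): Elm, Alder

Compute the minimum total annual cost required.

Choose R6, R3, and R9: together they cover Elm, Ash, Alder, Holly — every station.
Total annual cost: 12 + 12 + 7 = 31.
No cover costs less than 31.

31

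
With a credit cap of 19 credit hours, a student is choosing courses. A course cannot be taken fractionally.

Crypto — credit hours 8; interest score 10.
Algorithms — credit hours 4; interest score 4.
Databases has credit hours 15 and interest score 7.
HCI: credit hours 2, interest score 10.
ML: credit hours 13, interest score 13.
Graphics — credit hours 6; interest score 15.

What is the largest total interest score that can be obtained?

This is an integer program with binary decision variables.
Allowing fractional choices, the relaxed optimum would be about 38.0, but courses are indivisible.
Crypto + HCI + Graphics: credit hours 8 + 2 + 6 = 16 ≤ 19, interest score 10 + 10 + 15 = 35.
Algorithms + HCI + Graphics: credit hours 4 + 2 + 6 = 12 ≤ 19, interest score 4 + 10 + 15 = 29.
Best is Crypto, HCI, and Graphics with total interest score 35.

35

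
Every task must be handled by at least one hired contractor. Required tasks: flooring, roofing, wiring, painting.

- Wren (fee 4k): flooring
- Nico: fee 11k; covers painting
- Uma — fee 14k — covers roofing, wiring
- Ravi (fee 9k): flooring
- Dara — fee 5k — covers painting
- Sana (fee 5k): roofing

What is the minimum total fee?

This is a weighted set-cover instance.
The greedy cost-per-new-task heuristic would pick Wren, Dara, Sana, and Uma for 28, but a cheaper cover exists.
Choose Wren, Uma, and Dara: together they cover flooring, roofing, wiring, painting — every task.
Total fee: 4 + 14 + 5 = 23.
No cover costs less than 23.

23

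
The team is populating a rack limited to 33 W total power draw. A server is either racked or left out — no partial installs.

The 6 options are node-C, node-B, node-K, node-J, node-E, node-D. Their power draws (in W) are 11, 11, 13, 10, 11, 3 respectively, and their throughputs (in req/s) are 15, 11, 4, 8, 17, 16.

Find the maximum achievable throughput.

48

node-C + node-E + node-D: power draw 11 + 11 + 3 = 25 ≤ 33, throughput 15 + 17 + 16 = 48.
node-B + node-E + node-D: power draw 11 + 11 + 3 = 25 ≤ 33, throughput 11 + 17 + 16 = 44.
Best is node-C, node-E, and node-D with total throughput 48.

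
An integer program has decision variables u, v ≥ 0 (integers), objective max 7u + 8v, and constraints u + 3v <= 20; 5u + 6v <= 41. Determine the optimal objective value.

57

Relaxing integrality, the LP optimum is 57.40 at (u,v) = (8.2, 0), which is not an integer point.
(u,v)=(7,1): 1·7+3·1=10≤20, 5·7+6·1=41≤41, objective 57.
(u,v)=(8,0): 1·8+3·0=8≤20, 5·8+6·0=40≤41, objective 56.
No feasible integer point exceeds 57.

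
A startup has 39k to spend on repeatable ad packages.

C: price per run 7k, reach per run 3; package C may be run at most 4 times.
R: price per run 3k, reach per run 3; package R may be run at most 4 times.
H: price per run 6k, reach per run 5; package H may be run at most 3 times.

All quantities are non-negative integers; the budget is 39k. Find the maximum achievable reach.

This is a bounded integer knapsack.
R has the best ratio (3/3); taking only R gives at most 4×3 = 12 (stopped by the supply cap of 4).
Mixing does better — 1×C, 4×R, and 3×H: price 37 ≤ 39, reach 1·3 + 4·3 + 3·5 = 30.

30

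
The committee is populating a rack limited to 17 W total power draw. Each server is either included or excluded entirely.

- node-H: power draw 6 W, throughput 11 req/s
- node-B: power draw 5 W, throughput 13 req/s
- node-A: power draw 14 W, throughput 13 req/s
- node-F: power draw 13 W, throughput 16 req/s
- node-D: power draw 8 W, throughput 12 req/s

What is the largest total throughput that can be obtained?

Take node-B and node-D: power draw 5 + 8 = 13 ≤ 17, throughput 13 + 12 = 25.
No other feasible combination does better.

25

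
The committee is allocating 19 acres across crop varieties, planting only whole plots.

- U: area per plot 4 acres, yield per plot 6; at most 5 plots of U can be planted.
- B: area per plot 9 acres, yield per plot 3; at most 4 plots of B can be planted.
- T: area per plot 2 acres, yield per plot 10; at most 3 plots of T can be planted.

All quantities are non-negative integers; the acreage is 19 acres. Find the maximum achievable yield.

48

T has the best ratio (10/2); taking only T gives at most 3×10 = 30 (stopped by the supply cap of 3).
Mixing does better — 3×U and 3×T: area 18 ≤ 19, yield 3·6 + 3·10 = 48.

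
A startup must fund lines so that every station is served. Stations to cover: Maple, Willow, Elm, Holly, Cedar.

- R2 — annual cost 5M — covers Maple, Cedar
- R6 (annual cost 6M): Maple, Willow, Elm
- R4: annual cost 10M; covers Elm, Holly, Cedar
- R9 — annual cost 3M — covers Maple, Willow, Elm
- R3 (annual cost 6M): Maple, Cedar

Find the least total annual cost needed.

The greedy cost-per-new-station heuristic would pick R9, R2, and R4 for 18, but a cheaper cover exists.
Choose R4 and R9: together they cover Maple, Willow, Elm, Holly, Cedar — every station.
Total annual cost: 10 + 3 = 13.
No cover costs less than 13.

13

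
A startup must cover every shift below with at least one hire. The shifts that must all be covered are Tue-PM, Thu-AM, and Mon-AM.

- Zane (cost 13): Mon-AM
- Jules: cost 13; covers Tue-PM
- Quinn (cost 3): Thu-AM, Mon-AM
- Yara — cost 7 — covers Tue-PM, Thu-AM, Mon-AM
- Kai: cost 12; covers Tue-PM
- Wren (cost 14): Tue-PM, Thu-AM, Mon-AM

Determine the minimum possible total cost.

7

The greedy cost-per-new-shift heuristic would pick Quinn and Yara for 10, but a cheaper cover exists.
Yara alone covers Tue-PM, Thu-AM, Mon-AM — every shift.
Total cost: 7.
No cover costs less than 7.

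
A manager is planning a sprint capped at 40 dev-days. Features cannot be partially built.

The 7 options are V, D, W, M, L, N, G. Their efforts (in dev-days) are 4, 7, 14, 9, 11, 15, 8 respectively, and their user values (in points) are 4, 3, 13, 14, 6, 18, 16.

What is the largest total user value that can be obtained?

D + M + N + G: effort 7 + 9 + 15 + 8 = 39 ≤ 40, user value 3 + 14 + 18 + 16 = 51.
V + M + N + G: effort 4 + 9 + 15 + 8 = 36 ≤ 40, user value 4 + 14 + 18 + 16 = 52.
M + N + G: effort 9 + 15 + 8 = 32 ≤ 40, user value 14 + 18 + 16 = 48.
Best is V, M, N, and G with total user value 52.

52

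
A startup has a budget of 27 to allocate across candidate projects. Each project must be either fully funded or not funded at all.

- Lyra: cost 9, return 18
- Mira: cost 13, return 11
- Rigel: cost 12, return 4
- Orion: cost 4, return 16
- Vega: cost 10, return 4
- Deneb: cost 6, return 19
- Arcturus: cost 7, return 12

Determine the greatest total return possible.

65

This is a 0-1 knapsack instance.
Take Lyra, Orion, Deneb, and Arcturus: cost 9 + 4 + 6 + 7 = 26 ≤ 27, return 18 + 16 + 19 + 12 = 65.
No other feasible combination does better.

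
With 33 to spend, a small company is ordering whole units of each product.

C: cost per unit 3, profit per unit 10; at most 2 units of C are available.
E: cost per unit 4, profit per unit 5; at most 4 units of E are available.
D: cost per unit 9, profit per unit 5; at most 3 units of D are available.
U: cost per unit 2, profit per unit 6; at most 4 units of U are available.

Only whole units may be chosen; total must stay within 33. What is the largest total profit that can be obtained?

64

C has the best ratio (10/3); taking only C gives at most 2×10 = 20 (stopped by the supply cap of 2).
Mixing does better — 2×C, 4×E, and 4×U: cost 30 ≤ 33, profit 2·10 + 4·5 + 4·6 = 64.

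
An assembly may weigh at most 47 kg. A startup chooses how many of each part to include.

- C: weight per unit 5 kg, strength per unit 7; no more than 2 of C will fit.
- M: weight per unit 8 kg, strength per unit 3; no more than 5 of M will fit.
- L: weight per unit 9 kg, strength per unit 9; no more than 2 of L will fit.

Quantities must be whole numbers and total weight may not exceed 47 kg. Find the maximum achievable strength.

C has the best ratio (7/5); taking only C gives at most 2×7 = 14 (stopped by the supply cap of 2).
Mixing does better — 2×C, 2×M, and 2×L: weight 44 ≤ 47, strength 2·7 + 2·3 + 2·9 = 38.

38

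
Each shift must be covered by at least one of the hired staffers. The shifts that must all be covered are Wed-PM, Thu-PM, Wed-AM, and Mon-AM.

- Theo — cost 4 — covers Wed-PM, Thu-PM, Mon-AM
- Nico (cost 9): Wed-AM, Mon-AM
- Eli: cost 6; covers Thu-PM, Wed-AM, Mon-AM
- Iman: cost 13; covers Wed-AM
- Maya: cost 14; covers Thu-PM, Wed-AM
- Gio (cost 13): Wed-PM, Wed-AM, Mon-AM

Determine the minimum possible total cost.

Choose Theo and Eli: together they cover Wed-PM, Thu-PM, Wed-AM, Mon-AM — every shift.
Total cost: 4 + 6 = 10.
No cover costs less than 10.

10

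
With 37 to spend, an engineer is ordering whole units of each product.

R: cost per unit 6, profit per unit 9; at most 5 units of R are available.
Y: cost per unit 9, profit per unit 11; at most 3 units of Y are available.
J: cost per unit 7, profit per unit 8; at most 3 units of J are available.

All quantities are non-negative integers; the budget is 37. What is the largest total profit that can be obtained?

53

3×R and 2×Y: cost 36 ≤ 37, profit 3·9 + 2·11 = 49.
5×R and 1×J: cost 37 ≤ 37, profit 5·9 + 1·8 = 53.
Best is 53.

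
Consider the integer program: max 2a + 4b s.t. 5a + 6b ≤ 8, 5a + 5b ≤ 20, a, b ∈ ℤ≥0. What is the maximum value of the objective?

(a,b)=(0,1): 5·0+6·1=6≤8, 5·0+5·1=5≤20, objective 4.
(a,b)=(1,0): 5·1+6·0=5≤8, 5·1+5·0=5≤20, objective 2.
(a,b)=(0,0): 5·0+6·0=0≤8, 5·0+5·0=0≤20, objective 0.
The best lattice point is (0,1), giving 4.

4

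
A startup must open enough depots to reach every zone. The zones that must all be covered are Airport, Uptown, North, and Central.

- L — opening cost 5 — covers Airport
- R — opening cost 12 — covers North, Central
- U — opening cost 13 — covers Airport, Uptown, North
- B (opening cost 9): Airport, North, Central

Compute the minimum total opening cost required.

22

Choose U and B: together they cover Airport, Uptown, North, Central — every zone.
Total opening cost: 13 + 9 = 22.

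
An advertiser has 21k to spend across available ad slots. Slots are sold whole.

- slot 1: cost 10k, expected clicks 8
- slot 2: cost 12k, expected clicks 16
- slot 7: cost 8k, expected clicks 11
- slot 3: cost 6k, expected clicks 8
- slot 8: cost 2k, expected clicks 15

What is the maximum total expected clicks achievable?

slot 1 + slot 7 + slot 8: cost 10 + 8 + 2 = 20 ≤ 21, expected clicks 8 + 11 + 15 = 34.
slot 2 + slot 3 + slot 8: cost 12 + 6 + 2 = 20 ≤ 21, expected clicks 16 + 8 + 15 = 39.
slot 7 + slot 3 + slot 8: cost 8 + 6 + 2 = 16 ≤ 21, expected clicks 11 + 8 + 15 = 34.
Best is slot 2, slot 3, and slot 8 with total expected clicks 39.

39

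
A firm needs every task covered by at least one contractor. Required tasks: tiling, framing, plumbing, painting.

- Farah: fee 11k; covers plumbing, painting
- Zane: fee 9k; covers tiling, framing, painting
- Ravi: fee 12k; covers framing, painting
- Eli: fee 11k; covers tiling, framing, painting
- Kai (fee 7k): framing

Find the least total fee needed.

20

Choose Farah and Zane: together they cover tiling, framing, plumbing, painting — every task.
Total fee: 11 + 9 = 20.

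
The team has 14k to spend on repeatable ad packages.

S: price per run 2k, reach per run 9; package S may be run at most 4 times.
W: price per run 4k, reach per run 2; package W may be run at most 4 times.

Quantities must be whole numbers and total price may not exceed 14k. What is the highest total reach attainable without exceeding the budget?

Take 4×S and 1×W: price 12 ≤ 14, reach 4·9 + 1·2 = 38.
S has the best ratio (9/2) and is taken to its limit of 4; remaining capacity is filled optimally with the others.

38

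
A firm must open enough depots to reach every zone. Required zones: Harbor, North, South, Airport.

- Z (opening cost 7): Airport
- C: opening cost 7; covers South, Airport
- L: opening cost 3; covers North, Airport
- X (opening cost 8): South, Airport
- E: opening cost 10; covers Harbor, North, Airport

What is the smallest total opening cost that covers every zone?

17

The greedy cost-per-new-zone heuristic would pick L, C, and E for 20, but a cheaper cover exists.
Choose C and E: together they cover Harbor, North, South, Airport — every zone.
Total opening cost: 7 + 10 = 17.
No cover costs less than 17.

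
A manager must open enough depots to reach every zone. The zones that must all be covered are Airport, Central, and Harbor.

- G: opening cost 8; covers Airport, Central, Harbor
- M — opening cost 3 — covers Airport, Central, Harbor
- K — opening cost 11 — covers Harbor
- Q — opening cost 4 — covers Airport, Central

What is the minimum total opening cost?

3

M alone covers Airport, Central, Harbor — every zone.
Total opening cost: 3.
No cover costs less than 3.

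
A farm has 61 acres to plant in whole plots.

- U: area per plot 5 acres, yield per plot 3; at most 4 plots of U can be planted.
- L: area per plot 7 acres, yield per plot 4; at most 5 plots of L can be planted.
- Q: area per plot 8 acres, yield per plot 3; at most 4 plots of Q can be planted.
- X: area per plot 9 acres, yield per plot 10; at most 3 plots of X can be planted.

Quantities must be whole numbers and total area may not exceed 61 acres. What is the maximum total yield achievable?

50

This is a bounded integer knapsack.
Take 4×U, 2×L, and 3×X: area 61 ≤ 61, yield 4·3 + 2·4 + 3·10 = 50.
X has the best ratio (10/9) and is taken to its limit of 3; remaining capacity is filled optimally with the others.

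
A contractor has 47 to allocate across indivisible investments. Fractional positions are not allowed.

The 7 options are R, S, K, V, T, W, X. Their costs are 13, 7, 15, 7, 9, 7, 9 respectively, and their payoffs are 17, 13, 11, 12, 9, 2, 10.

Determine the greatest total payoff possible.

Allowing fractional choices, the relaxed optimum would be about 62.5, but investments are indivisible.
S + K + V + T + X: cost 7 + 15 + 7 + 9 + 9 = 47 ≤ 47, payoff 13 + 11 + 12 + 9 + 10 = 55.
R + S + V + T + X: cost 13 + 7 + 7 + 9 + 9 = 45 ≤ 47, payoff 17 + 13 + 12 + 9 + 10 = 61.
Best is R, S, V, T, and X with total payoff 61.

61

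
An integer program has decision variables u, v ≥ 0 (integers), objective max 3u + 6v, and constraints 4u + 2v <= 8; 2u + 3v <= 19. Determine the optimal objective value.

24

(u,v)=(0,4): 4·0+2·4=8≤8, 2·0+3·4=12≤19, objective 24.
(u,v)=(0,3): 4·0+2·3=6≤8, 2·0+3·3=9≤19, objective 18.
No feasible integer point exceeds 24.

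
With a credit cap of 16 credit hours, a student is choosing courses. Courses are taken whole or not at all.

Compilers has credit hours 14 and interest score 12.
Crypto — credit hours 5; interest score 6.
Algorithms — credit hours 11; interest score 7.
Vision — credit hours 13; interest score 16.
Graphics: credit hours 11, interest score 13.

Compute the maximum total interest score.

This is a 0-1 knapsack instance.
Vision: credit hours 13 ≤ 16, interest score 16.
Crypto + Graphics: credit hours 5 + 11 = 16 ≤ 16, interest score 6 + 13 = 19.
Best is Crypto and Graphics with total interest score 19.

19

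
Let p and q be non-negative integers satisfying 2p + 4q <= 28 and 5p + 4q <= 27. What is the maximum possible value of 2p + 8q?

Relaxing integrality, the LP optimum is 54.00 at (p,q) = (0, 6.75), which is not an integer point.
(p,q)=(0,6): 2·0+4·6=24≤28, 5·0+4·6=24≤27, objective 48.
(p,q)=(1,5): 2·1+4·5=22≤28, 5·1+4·5=25≤27, objective 42.
(p,q)=(0,5): 2·0+4·5=20≤28, 5·0+4·5=20≤27, objective 40.
The best lattice point is (0,6), giving 48.

48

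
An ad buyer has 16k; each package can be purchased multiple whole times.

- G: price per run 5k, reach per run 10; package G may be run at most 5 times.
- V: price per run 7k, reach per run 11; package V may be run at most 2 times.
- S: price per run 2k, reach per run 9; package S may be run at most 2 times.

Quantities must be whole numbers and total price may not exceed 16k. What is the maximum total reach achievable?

This is a bounded integer knapsack.
S has the best ratio (9/2); taking only S gives at most 2×9 = 18 (stopped by the supply cap of 2).
Mixing does better — 1×G, 1×V, and 2×S: price 16 ≤ 16, reach 1·10 + 1·11 + 2·9 = 39.

39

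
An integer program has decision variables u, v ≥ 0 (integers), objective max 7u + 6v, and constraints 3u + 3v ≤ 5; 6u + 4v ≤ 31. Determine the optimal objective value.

Relaxing integrality, the LP optimum is 11.67 at (u,v) = (1.67, 0), which is not an integer point.
(u,v)=(1,0): 3·1+3·0=3≤5, 6·1+4·0=6≤31, objective 7.
(u,v)=(0,1): 3·0+3·1=3≤5, 6·0+4·1=4≤31, objective 6.
No feasible integer point exceeds 7.

7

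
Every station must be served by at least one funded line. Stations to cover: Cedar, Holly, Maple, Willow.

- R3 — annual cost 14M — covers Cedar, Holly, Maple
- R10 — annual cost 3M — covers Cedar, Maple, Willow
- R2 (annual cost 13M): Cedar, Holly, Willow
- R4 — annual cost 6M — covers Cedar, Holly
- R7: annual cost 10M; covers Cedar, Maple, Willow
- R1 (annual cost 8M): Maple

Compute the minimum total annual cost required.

Choose R10 and R4: together they cover Cedar, Holly, Maple, Willow — every station.
Total annual cost: 3 + 6 = 9.
No cover costs less than 9.

9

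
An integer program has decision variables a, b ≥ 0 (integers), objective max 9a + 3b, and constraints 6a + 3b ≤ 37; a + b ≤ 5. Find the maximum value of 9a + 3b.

45

(a,b)=(5,0): 6·5+3·0=30≤37, 1·5+1·0=5≤5, objective 45.
(a,b)=(4,1): 6·4+3·1=27≤37, 1·4+1·1=5≤5, objective 39.
(a,b)=(4,0): 6·4+3·0=24≤37, 1·4+1·0=4≤5, objective 36.
No feasible integer point exceeds 45.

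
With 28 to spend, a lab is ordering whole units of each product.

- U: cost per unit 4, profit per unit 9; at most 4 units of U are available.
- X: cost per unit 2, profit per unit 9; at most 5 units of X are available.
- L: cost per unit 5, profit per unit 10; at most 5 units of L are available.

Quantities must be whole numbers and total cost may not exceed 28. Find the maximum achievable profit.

This is a bounded integer knapsack.
2×U, 5×X, and 2×L: cost 28 ≤ 28, profit 2·9 + 5·9 + 2·10 = 83.
3×U, 5×X, and 1×L: cost 27 ≤ 28, profit 3·9 + 5·9 + 1·10 = 82.
Best is 83.

83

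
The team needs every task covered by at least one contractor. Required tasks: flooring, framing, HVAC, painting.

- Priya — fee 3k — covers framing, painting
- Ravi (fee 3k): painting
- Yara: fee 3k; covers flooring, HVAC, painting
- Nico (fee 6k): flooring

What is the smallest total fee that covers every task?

Choose Priya and Yara: together they cover flooring, framing, HVAC, painting — every task.
Total fee: 3 + 3 = 6.
No cover costs less than 6.

6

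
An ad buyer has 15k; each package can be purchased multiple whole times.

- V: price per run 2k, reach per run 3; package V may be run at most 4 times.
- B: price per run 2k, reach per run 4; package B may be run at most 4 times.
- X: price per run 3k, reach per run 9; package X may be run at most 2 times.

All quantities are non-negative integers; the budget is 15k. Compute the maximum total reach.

34

This is a bounded integer knapsack.
4×B and 2×X: price 14 ≤ 15, reach 4·4 + 2·9 = 34.
1×V, 3×B, and 2×X: price 14 ≤ 15, reach 1·3 + 3·4 + 2·9 = 33.
Best is 34.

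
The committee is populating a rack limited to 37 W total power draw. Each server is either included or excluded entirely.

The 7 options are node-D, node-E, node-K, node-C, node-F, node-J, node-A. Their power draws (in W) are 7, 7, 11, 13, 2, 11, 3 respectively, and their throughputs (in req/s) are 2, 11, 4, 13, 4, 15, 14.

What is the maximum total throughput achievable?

Allowing fractional choices, the relaxed optimum would be about 57.4, but servers are indivisible.
node-E + node-C + node-J + node-A: power draw 7 + 13 + 11 + 3 = 34 ≤ 37, throughput 11 + 13 + 15 + 14 = 53.
node-E + node-C + node-F + node-J + node-A: power draw 7 + 13 + 2 + 11 + 3 = 36 ≤ 37, throughput 11 + 13 + 4 + 15 + 14 = 57.
node-E + node-K + node-F + node-J + node-A: power draw 7 + 11 + 2 + 11 + 3 = 34 ≤ 37, throughput 11 + 4 + 4 + 15 + 14 = 48.
Best is node-E, node-C, node-F, node-J, and node-A with total throughput 57.

57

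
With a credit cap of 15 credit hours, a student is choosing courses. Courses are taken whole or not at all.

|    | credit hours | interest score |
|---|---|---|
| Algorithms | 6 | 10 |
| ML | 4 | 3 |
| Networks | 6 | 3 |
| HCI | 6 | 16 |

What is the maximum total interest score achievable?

Allowing fractional choices, the relaxed optimum would be about 28.2, but courses are indivisible.
ML + HCI: credit hours 4 + 6 = 10 ≤ 15, interest score 3 + 16 = 19.
Algorithms + HCI: credit hours 6 + 6 = 12 ≤ 15, interest score 10 + 16 = 26.
Networks + HCI: credit hours 6 + 6 = 12 ≤ 15, interest score 3 + 16 = 19.
Best is Algorithms and HCI with total interest score 26.

26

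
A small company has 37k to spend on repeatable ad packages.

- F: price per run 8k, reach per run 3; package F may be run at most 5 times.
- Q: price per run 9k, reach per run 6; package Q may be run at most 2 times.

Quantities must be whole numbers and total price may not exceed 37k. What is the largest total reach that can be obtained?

18

Take 2×F and 2×Q: price 34 ≤ 37, reach 2·3 + 2·6 = 18.
Q has the best ratio (6/9) and is taken to its limit of 2; remaining capacity is filled optimally with the others.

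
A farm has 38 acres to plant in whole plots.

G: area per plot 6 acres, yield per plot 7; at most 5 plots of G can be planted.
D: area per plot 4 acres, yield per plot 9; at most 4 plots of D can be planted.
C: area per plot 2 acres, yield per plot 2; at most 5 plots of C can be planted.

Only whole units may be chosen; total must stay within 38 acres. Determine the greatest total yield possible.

61

Take 3×G, 4×D, and 2×C: area 38 ≤ 38, yield 3·7 + 4·9 + 2·2 = 61.
D has the best ratio (9/4) and is taken to its limit of 4; remaining capacity is filled optimally with the others.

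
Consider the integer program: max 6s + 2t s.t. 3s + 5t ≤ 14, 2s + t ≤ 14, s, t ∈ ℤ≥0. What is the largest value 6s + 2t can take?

24

The continuous relaxation peaks at (4.67, 0) with value 28.00; rounding to a feasible lattice point costs some objective.
(s,t)=(4,0) is feasible, giving 24.
(s,t)=(3,1) is feasible, giving 20.
(s,t)=(3,0) is feasible, giving 18.
The best lattice point is (4,0), giving 24.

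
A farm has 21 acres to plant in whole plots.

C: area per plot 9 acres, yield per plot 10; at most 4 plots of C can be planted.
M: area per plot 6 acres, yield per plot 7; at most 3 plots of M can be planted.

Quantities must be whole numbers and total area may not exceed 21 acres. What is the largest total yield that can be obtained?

24

Take 1×C and 2×M: area 21 ≤ 21, yield 1·10 + 2·7 = 24.
No other integer combination yields more.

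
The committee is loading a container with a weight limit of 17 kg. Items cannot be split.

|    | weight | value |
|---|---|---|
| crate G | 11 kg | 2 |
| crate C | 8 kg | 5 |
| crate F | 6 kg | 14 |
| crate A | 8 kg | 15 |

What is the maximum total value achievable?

29

Take crate F and crate A: weight 6 + 8 = 14 ≤ 17, value 14 + 15 = 29.
No other feasible combination does better.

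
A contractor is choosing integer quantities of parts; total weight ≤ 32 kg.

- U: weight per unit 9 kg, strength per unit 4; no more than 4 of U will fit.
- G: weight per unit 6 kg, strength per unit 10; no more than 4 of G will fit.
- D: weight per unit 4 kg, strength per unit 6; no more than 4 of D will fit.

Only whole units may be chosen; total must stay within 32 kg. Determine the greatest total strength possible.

This is a bounded integer knapsack.
4×G and 2×D: weight 32 ≤ 32, strength 4·10 + 2·6 = 52.
3×G and 3×D: weight 30 ≤ 32, strength 3·10 + 3·6 = 48.
Best is 52.

52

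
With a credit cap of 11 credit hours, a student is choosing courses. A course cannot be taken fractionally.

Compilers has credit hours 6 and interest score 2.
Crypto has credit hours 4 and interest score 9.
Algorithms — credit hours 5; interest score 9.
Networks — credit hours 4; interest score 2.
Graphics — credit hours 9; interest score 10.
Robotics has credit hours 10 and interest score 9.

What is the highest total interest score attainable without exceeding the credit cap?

18

Crypto + Networks: credit hours 4 + 4 = 8 ≤ 11, interest score 9 + 2 = 11.
Crypto + Algorithms: credit hours 4 + 5 = 9 ≤ 11, interest score 9 + 9 = 18.
Best is Crypto and Algorithms with total interest score 18.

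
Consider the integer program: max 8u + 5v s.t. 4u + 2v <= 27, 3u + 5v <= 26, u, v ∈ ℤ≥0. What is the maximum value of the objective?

53

Relaxing integrality, the LP optimum is 55.64 at (u,v) = (5.93, 1.64), which is not an integer point.
(u,v)=(6,1): 4·6+2·1=26≤27, 3·6+5·1=23≤26, objective 53.
(u,v)=(5,2): 4·5+2·2=24≤27, 3·5+5·2=25≤26, objective 50.
The best lattice point is (6,1), giving 53.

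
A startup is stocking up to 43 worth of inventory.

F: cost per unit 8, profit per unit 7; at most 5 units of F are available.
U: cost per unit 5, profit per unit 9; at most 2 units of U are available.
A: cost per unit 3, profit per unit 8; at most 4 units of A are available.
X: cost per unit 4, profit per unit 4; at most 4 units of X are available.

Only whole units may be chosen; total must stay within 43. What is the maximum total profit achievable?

69

This is a bounded integer knapsack.
A has the best ratio (8/3); taking only A gives at most 4×8 = 32 (stopped by the supply cap of 4).
Mixing does better — 1×F, 2×U, 4×A, and 3×X: cost 42 ≤ 43, profit 1·7 + 2·9 + 4·8 + 3·4 = 69.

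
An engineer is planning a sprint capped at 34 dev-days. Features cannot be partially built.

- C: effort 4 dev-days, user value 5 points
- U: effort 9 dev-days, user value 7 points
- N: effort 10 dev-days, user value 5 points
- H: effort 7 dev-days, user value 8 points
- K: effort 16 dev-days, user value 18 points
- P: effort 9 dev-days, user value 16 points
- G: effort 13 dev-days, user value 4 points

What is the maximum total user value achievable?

42

Treat it as a binary knapsack problem.
Allowing fractional choices, the relaxed optimum would be about 44.8, but features are indivisible.
U + K + P: effort 9 + 16 + 9 = 34 ≤ 34, user value 7 + 18 + 16 = 41.
H + K + P: effort 7 + 16 + 9 = 32 ≤ 34, user value 8 + 18 + 16 = 42.
Best is H, K, and P with total user value 42.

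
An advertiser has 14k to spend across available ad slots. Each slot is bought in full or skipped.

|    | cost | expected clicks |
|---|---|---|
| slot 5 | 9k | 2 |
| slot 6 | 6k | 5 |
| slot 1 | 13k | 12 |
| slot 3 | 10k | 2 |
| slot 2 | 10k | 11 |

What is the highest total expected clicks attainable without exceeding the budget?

12

slot 1: cost 13 ≤ 14, expected clicks 12.
slot 6: cost 6 ≤ 14, expected clicks 5.
slot 2: cost 10 ≤ 14, expected clicks 11.
Best is slot 1 with total expected clicks 12.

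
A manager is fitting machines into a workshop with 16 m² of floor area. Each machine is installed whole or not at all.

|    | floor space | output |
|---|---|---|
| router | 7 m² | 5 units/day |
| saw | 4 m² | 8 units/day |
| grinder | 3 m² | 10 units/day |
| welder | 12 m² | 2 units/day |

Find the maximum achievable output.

23

Allowing fractional choices, the relaxed optimum would be about 23.3, but machines are indivisible.
router + saw + grinder: floor space 7 + 4 + 3 = 14 ≤ 16, output 5 + 8 + 10 = 23.
saw + grinder: floor space 4 + 3 = 7 ≤ 16, output 8 + 10 = 18.
router + grinder: floor space 7 + 3 = 10 ≤ 16, output 5 + 10 = 15.
Best is router, saw, and grinder with total output 23.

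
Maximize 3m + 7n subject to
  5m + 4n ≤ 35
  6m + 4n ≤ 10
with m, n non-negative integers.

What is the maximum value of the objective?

(m,n)=(0,2) is feasible, giving 14.
(m,n)=(1,1) is feasible, giving 10.
(m,n)=(0,1) is feasible, giving 7.
The best lattice point is (0,2), giving 14.

14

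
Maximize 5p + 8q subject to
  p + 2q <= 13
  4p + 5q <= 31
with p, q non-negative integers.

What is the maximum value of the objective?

48

Relaxing integrality, the LP optimum is 49.60 at (p,q) = (0, 6.2), which is not an integer point.
(p,q)=(0,6) is feasible, giving 48.
(p,q)=(1,5) is feasible, giving 45.
(p,q)=(0,5) is feasible, giving 40.
Maximum is 48 at (p,q)=(0,6).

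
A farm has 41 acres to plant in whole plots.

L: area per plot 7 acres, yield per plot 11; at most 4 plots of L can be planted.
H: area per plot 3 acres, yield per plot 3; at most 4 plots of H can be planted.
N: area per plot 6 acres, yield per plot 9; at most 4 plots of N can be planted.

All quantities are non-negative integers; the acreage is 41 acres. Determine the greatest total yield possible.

62

L has the best ratio (11/7); taking only L gives at most 4×11 = 44 (stopped by the supply cap of 4).
Mixing does better — 4×L and 2×N: area 40 ≤ 41, yield 4·11 + 2·9 = 62.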